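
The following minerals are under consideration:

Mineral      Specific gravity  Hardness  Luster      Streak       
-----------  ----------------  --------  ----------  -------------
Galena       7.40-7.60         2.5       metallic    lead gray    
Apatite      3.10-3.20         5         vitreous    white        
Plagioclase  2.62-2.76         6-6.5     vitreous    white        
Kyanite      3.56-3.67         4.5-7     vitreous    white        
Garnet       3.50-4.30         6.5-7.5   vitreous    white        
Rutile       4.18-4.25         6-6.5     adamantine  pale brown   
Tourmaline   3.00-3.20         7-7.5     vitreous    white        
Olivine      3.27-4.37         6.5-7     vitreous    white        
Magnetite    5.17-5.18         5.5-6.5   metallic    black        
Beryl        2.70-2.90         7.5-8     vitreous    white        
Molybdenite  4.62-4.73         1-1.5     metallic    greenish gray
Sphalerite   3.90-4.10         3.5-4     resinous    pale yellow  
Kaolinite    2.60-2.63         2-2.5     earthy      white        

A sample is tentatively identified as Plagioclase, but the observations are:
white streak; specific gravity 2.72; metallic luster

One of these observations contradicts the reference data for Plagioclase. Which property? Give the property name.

White streak: Plagioclase has white streak — within range.
Specific gravity 2.72: Plagioclase has SG 2.62-2.76 — within range.
Metallic luster: Plagioclase has vitreous luster — outside the reference range.
Everything matches except the luster.

luster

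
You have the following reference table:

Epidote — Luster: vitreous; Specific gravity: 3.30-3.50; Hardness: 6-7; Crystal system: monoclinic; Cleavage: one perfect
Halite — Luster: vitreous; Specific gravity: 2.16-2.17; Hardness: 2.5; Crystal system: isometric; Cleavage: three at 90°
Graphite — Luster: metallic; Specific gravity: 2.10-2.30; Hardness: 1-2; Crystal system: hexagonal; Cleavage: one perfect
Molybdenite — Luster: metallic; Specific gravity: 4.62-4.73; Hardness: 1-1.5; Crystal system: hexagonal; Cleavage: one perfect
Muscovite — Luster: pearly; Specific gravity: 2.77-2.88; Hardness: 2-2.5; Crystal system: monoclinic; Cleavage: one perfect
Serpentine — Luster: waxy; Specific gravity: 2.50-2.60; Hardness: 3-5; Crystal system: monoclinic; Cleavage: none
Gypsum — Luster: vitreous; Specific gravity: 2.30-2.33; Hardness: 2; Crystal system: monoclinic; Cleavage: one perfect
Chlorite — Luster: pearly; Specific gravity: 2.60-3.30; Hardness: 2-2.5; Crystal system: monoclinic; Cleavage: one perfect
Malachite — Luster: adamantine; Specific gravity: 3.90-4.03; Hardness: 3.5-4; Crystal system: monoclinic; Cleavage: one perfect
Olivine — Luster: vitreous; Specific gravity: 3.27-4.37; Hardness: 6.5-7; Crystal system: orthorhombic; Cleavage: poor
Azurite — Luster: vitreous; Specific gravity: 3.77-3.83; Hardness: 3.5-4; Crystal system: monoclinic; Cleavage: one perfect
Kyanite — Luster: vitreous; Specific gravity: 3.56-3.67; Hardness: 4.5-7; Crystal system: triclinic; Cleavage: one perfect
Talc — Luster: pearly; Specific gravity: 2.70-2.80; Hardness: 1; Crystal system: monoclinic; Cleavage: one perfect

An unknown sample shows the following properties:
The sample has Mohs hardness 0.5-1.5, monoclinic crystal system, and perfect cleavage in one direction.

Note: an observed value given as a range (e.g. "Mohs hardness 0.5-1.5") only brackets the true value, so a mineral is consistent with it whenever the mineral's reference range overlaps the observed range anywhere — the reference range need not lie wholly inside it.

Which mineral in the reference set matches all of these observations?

Mohs hardness 0.5-1.5 — only Graphite, Molybdenite, Talc remain.
Monoclinic crystal system — only Talc remains.
Perfect cleavage in one direction — consistent with all remaining minerals.
The only mineral consistent with every observation is Talc.

Talc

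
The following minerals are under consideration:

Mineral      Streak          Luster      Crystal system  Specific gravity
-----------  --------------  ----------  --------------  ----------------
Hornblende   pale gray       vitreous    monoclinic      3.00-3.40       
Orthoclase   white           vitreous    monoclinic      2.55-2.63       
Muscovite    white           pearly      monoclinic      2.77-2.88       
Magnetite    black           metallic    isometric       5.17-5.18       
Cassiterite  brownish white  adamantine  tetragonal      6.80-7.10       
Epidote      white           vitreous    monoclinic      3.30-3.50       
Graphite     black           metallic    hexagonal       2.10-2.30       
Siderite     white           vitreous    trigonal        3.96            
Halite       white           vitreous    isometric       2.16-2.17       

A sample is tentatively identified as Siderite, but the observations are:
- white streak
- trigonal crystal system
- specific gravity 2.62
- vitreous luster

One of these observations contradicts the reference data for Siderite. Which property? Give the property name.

specific gravity

White streak: Siderite has white streak — agrees.
Trigonal crystal system: Siderite has trigonal system — agrees.
Specific gravity 2.62: Siderite has SG 3.96 — does not match.
Vitreous luster: Siderite has vitreous luster — agrees.
The specific gravity is the one property that does not fit.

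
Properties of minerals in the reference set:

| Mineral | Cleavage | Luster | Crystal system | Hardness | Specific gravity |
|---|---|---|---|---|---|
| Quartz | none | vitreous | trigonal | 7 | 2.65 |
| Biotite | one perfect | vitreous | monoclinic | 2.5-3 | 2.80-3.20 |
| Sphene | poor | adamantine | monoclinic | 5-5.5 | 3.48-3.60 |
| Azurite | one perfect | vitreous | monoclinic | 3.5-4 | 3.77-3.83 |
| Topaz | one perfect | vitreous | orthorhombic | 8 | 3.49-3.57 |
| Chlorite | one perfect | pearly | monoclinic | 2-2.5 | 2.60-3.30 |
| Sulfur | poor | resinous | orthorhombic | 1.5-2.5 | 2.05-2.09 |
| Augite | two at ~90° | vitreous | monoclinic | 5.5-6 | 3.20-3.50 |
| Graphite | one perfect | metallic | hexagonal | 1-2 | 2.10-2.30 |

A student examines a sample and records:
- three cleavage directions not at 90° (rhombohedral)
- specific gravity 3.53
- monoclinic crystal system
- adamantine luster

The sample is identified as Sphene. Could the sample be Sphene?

Three cleavage directions not at 90° (rhombohedral) — Sphene has cleavage poor; a mismatch.
Specific gravity 3.53 — matches Sphene (SG 3.48-3.60).
Monoclinic crystal system — matches Sphene (monoclinic system).
Adamantine luster — matches Sphene (adamantine luster).
Sphene is excluded by the cleavage.

No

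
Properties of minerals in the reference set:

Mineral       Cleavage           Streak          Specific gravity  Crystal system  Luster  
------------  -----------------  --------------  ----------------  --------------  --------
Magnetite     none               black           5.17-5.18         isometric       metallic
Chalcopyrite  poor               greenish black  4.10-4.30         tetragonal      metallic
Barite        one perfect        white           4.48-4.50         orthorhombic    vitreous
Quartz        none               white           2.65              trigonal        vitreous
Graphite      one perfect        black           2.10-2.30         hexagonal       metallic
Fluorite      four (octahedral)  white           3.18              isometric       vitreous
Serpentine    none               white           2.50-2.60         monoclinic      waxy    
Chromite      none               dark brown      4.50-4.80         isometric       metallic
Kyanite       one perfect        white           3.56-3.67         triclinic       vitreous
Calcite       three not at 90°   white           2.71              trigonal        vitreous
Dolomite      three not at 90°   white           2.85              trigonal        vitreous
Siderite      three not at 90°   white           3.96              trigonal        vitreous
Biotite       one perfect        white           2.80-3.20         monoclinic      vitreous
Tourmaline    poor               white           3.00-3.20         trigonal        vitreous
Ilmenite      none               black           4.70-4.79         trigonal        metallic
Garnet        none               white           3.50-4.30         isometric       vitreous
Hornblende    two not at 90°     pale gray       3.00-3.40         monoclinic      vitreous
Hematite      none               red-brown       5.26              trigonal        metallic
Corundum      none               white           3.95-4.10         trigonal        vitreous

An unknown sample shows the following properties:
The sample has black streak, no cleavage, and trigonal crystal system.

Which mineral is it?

Black streak — Magnetite, Graphite, Ilmenite remain.
No cleavage eliminates Graphite.
Trigonal crystal system rules out Magnetite.
Ilmenite is the sole remaining match.

Ilmenite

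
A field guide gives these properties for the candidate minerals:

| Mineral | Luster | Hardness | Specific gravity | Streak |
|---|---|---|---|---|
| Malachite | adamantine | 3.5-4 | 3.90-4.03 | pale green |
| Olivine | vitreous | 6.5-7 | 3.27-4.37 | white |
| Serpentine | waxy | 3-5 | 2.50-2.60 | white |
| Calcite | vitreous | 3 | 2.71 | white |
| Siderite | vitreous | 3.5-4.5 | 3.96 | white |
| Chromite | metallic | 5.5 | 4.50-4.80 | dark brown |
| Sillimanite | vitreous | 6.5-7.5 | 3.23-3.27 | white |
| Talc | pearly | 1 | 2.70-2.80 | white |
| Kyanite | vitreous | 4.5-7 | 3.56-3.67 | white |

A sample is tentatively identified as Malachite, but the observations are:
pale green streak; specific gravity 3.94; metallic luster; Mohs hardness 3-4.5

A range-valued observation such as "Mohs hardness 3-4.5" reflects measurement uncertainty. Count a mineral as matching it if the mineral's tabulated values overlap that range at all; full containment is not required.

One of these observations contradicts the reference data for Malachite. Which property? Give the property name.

Pale green streak: Malachite has pale green streak — within range.
Specific gravity 3.94: Malachite has SG 3.90-4.03 — within range.
Metallic luster: Malachite has adamantine luster — outside the reference range.
Mohs hardness 3-4.5: Malachite has hardness 3.5-4 — within range.
Everything matches except the luster.

luster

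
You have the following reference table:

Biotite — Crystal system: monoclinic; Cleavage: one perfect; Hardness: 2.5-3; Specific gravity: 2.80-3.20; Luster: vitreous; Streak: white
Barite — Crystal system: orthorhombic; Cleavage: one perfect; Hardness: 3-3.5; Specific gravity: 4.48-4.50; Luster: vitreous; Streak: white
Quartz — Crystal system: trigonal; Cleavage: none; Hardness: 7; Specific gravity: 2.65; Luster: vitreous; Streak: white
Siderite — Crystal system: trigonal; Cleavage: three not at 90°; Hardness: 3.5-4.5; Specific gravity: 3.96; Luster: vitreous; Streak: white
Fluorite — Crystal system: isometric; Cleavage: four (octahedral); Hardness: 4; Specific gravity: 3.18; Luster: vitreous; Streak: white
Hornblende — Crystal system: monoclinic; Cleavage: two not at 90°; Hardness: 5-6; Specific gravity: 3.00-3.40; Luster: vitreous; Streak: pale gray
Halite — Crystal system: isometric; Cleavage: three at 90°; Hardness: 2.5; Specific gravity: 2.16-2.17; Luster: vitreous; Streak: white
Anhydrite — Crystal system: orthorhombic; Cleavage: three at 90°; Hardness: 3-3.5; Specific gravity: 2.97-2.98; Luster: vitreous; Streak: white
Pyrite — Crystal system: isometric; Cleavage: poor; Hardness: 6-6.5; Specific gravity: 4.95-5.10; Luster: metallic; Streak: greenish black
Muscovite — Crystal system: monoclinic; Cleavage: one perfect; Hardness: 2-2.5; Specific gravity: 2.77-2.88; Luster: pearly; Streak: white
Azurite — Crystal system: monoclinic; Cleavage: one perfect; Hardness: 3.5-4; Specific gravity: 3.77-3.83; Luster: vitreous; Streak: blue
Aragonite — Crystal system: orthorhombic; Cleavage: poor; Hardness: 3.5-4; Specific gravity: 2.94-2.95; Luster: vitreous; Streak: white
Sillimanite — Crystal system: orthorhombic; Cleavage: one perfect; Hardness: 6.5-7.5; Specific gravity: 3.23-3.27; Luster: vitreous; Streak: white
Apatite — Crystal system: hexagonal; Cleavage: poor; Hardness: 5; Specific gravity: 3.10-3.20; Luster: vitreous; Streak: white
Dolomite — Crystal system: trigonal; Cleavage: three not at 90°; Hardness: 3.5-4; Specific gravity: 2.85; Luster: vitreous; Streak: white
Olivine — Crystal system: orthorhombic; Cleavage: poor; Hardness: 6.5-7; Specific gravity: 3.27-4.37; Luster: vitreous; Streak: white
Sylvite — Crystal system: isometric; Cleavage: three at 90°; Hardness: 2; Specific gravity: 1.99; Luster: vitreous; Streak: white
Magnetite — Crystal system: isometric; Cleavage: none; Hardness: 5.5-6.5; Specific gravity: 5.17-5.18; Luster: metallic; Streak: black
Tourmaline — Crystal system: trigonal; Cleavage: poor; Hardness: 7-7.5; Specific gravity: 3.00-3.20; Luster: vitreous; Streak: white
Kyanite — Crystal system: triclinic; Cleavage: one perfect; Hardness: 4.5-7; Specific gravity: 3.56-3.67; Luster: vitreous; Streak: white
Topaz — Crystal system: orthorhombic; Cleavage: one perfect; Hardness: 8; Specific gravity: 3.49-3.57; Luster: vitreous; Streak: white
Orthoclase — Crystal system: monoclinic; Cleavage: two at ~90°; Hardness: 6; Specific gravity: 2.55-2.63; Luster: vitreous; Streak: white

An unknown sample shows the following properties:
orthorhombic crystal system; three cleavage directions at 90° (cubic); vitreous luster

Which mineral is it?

Anhydrite

Orthorhombic crystal system — Barite, Anhydrite, Aragonite, Sillimanite, Olivine, Topaz remain.
Three cleavage directions at 90° (cubic) — Anhydrite remains.
Vitreous luster — all remaining candidates fit.
The only mineral consistent with every observation is Anhydrite.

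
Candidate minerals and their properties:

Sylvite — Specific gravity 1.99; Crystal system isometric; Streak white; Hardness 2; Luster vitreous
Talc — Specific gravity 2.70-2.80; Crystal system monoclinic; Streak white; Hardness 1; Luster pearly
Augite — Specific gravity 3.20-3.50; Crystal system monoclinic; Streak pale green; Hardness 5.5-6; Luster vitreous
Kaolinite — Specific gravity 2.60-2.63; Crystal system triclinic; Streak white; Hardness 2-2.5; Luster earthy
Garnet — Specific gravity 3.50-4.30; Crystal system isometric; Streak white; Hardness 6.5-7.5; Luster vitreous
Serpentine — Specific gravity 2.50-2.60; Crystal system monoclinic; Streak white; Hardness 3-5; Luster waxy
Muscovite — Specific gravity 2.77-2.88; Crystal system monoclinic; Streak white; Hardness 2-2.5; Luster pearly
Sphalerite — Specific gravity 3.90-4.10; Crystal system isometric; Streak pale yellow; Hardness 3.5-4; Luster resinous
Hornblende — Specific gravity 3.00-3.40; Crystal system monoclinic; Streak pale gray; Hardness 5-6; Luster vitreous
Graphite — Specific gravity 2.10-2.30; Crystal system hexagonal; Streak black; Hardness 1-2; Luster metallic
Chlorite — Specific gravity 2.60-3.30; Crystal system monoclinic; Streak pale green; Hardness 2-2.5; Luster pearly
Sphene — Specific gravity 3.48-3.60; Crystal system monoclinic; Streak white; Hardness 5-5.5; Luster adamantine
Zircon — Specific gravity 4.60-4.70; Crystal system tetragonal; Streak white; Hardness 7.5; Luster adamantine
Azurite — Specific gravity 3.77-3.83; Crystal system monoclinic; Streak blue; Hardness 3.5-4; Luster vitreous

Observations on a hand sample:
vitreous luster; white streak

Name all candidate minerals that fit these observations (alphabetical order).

Garnet, Sylvite

Vitreous luster — only Sylvite, Augite, Garnet, Hornblende, Azurite remain.
White streak — only Sylvite, Garnet remain.
Consistent with every observation: Garnet, Sylvite.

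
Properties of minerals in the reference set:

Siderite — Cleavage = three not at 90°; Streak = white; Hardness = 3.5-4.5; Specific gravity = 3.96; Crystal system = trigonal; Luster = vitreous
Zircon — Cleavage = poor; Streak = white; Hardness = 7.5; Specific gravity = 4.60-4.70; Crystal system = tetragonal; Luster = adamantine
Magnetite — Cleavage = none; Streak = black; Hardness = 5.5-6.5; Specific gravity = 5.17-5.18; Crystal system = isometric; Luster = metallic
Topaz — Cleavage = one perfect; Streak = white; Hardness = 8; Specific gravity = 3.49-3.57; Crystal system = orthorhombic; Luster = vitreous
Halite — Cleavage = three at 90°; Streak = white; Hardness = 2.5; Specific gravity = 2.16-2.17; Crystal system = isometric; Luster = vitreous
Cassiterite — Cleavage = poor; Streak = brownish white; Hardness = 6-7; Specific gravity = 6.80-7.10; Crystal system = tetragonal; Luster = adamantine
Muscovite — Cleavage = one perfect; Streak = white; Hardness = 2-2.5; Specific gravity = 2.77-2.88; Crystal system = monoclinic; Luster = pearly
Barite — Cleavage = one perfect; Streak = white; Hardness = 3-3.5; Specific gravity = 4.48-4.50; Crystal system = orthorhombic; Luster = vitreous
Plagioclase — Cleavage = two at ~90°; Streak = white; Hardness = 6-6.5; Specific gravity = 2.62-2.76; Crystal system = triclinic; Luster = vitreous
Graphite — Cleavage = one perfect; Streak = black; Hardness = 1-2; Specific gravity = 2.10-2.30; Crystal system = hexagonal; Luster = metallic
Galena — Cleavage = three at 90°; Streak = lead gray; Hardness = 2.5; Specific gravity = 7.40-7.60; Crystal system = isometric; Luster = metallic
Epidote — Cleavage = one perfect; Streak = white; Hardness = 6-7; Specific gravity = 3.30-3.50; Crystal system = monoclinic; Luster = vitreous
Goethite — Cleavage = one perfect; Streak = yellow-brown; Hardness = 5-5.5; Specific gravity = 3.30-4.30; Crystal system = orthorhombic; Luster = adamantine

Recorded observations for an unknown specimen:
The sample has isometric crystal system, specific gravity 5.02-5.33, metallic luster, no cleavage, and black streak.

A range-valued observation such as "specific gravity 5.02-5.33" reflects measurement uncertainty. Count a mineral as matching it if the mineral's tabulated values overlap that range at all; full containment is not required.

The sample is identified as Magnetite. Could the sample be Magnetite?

Consistent

Isometric crystal system — agrees with Magnetite (isometric system).
Specific gravity 5.02-5.33 — agrees with Magnetite (SG 5.17-5.18).
Metallic luster — agrees with Magnetite (metallic luster).
No cleavage — agrees with Magnetite (cleavage none).
Black streak — agrees with Magnetite (black streak).
Every observed property is compatible with the reference values for Magnetite.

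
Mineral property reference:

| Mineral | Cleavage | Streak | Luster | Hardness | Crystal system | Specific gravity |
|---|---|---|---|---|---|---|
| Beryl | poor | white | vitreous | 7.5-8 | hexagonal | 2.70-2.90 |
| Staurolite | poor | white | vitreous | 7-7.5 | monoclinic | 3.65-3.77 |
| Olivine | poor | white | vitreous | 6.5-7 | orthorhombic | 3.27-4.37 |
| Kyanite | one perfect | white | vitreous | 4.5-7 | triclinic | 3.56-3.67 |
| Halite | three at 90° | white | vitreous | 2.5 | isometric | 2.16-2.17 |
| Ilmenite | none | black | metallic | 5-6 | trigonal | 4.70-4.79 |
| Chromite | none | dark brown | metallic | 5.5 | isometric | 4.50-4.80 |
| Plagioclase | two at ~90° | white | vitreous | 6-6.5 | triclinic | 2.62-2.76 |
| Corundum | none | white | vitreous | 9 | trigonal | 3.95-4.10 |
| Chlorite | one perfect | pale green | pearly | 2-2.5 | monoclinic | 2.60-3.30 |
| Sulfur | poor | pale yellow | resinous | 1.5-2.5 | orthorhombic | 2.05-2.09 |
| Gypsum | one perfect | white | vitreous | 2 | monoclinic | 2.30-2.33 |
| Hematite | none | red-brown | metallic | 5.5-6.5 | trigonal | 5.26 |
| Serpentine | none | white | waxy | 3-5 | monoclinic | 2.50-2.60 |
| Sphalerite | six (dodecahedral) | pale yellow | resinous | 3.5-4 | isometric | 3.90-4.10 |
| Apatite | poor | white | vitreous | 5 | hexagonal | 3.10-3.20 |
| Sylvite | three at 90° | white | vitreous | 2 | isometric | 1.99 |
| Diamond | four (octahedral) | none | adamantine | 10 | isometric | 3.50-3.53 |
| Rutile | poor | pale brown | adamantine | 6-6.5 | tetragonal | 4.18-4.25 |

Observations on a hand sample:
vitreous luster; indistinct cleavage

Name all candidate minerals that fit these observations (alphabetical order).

Vitreous luster — only Beryl, Staurolite, Olivine, Kyanite, Halite, Plagioclase, Corundum, Gypsum, Apatite, Sylvite remain.
Indistinct cleavage — leaves Beryl, Staurolite, Olivine, Apatite.
Remaining candidates: Apatite, Beryl, Olivine, Staurolite.

Apatite, Beryl, Olivine, Staurolite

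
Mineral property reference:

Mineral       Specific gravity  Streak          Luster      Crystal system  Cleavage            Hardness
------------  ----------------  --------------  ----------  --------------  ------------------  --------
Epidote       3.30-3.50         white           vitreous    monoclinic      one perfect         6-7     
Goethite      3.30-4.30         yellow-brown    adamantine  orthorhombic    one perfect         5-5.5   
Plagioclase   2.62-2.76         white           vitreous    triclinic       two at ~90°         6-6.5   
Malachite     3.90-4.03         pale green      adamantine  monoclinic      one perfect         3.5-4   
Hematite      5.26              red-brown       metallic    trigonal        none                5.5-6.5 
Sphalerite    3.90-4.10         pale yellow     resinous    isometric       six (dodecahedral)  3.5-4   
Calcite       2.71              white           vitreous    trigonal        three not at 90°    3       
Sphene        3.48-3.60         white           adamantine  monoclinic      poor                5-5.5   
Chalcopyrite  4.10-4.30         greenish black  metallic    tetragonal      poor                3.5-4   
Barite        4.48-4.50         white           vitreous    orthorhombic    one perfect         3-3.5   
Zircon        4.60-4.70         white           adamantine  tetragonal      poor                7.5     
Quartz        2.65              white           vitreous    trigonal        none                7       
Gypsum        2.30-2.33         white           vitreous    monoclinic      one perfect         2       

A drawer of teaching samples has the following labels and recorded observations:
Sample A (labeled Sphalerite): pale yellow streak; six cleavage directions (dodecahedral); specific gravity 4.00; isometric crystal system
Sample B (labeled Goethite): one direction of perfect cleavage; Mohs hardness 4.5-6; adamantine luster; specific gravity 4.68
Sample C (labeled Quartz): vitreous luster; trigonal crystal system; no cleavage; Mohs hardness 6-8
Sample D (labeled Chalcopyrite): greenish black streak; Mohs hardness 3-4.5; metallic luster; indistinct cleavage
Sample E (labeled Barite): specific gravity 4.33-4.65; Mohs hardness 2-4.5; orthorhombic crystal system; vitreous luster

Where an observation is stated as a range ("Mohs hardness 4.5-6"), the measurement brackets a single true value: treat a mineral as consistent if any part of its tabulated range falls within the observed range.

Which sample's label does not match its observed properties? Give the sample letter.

Sample A: nothing contradicts Sphalerite.
Sample B: specific gravity 4.68 is outside the reference for Goethite (SG 3.30-4.30) — mislabeled.
Sample C: nothing contradicts Quartz.
Sample D: nothing contradicts Chalcopyrite.
Sample E: nothing contradicts Barite.
Only sample B is inconsistent with its label.

B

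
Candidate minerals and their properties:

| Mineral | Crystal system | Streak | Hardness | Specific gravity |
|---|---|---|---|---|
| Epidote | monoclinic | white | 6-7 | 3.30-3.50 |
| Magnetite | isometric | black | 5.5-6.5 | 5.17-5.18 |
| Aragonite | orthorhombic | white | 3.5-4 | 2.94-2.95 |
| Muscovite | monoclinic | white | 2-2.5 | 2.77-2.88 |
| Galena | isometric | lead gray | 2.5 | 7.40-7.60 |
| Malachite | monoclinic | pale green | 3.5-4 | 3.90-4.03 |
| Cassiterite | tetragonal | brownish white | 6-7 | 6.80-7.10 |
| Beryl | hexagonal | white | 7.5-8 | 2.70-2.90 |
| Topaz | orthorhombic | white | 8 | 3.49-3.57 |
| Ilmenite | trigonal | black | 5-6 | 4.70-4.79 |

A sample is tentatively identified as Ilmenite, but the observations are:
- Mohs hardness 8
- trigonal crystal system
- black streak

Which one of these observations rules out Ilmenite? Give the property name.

Mohs hardness 8: Ilmenite has hardness 5-6 — does not match.
Trigonal crystal system: Ilmenite has trigonal system — agrees.
Black streak: Ilmenite has black streak — agrees.
The hardness is the one property that does not fit.

hardness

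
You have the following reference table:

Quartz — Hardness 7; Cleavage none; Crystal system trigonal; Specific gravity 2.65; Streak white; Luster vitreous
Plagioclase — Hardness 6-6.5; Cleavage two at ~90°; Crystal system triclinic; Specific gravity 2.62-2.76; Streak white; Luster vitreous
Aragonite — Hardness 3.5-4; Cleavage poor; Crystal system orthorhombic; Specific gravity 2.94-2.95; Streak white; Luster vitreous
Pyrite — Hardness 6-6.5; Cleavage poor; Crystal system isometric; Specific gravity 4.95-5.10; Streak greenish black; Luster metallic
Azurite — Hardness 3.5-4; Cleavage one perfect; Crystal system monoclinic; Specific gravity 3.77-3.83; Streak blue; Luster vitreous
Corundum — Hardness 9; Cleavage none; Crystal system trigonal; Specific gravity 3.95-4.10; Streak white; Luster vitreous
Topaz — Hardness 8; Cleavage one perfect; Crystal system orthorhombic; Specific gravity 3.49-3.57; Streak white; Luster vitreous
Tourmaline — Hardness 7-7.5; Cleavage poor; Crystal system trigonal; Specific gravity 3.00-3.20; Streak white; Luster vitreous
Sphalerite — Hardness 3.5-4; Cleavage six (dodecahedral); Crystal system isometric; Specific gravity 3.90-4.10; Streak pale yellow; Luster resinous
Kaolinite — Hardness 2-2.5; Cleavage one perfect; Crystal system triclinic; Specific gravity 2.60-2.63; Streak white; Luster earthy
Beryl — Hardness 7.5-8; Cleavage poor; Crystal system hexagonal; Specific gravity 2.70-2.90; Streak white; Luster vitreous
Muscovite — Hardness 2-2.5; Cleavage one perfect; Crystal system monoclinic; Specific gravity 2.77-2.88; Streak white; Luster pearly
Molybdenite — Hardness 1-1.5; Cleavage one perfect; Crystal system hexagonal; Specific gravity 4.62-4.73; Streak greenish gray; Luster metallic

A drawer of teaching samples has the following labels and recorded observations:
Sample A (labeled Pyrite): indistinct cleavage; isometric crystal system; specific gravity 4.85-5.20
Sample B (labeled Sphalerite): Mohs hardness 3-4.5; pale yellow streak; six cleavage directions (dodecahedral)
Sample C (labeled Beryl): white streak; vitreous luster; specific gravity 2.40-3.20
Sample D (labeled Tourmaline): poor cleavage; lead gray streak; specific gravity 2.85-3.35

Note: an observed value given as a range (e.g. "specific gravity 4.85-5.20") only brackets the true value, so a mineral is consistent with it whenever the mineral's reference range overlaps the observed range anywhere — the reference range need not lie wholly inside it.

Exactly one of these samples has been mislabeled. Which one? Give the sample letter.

Sample A: all recorded properties match Pyrite.
Sample B: all recorded properties match Sphalerite.
Sample C: all recorded properties match Beryl.
Sample D: Tourmaline has white streak, but the record shows lead gray streak — this label is wrong.
Sample D is the mislabeled one.

D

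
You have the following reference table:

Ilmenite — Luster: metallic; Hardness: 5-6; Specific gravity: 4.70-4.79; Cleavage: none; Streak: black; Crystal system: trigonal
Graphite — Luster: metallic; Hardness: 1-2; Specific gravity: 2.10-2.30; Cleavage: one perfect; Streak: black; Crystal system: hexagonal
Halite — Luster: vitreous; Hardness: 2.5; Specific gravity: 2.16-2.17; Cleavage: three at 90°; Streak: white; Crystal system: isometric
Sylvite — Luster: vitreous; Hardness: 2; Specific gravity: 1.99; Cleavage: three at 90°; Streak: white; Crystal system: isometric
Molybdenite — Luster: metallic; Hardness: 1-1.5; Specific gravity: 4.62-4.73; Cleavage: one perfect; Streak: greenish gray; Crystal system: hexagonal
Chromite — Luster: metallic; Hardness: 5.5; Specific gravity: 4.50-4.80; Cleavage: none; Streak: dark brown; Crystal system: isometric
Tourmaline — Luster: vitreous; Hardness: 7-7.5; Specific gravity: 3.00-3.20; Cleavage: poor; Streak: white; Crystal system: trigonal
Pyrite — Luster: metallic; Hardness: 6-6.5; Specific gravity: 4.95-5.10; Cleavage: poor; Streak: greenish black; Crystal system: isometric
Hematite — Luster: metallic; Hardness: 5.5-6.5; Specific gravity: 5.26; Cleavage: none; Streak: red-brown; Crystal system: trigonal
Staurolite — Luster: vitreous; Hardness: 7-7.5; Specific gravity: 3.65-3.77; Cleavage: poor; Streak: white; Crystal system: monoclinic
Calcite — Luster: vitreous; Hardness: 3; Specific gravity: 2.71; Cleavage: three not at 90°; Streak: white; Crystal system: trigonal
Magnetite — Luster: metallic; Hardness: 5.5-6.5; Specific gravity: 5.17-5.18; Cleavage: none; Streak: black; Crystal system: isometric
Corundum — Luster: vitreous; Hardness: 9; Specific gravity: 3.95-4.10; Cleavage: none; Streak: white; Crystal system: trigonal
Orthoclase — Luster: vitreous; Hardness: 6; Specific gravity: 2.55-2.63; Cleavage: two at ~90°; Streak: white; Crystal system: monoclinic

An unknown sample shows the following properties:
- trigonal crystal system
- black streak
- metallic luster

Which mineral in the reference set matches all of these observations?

Trigonal crystal system: only Ilmenite, Tourmaline, Hematite, Calcite, Corundum remain.
Black streak: only Ilmenite remains.
Metallic luster: all remaining candidates fit.
Ilmenite is the sole remaining match.

Ilmenite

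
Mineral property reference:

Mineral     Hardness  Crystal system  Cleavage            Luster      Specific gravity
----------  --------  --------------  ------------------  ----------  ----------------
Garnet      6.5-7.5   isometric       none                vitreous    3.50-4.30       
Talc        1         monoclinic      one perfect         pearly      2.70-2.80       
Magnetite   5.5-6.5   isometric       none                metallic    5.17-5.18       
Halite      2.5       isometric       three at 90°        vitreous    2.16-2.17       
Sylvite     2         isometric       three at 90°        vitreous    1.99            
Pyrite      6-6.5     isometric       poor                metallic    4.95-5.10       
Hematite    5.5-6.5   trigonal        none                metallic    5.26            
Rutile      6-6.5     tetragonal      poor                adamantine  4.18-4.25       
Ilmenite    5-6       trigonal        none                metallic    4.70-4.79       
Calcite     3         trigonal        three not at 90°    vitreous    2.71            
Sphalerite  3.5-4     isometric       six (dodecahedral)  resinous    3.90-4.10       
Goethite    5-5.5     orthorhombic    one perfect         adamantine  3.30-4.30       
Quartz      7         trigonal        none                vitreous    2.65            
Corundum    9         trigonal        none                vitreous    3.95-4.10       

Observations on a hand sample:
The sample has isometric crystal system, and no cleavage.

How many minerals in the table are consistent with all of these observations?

Isometric crystal system — only Garnet, Magnetite, Halite, Sylvite, Pyrite, Sphalerite remain.
No cleavage — narrows the field to Garnet, Magnetite.
Consistent with every observation: Garnet, Magnetite.
That is 2 minerals.

2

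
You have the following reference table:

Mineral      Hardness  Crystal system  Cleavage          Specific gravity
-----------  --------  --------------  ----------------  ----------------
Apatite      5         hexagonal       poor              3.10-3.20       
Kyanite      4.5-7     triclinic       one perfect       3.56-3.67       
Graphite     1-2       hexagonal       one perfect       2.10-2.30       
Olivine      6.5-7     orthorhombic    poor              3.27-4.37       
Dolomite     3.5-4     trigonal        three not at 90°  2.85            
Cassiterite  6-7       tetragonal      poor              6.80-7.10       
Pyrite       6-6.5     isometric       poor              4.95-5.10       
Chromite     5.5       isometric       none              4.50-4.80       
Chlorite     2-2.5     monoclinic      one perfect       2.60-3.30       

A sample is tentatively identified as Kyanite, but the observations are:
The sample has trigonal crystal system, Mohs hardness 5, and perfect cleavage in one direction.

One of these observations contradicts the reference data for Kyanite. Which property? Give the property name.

Trigonal crystal system: Kyanite has triclinic system — does not match.
Mohs hardness 5: Kyanite has hardness 4.5-7 — within range.
Perfect cleavage in one direction: Kyanite has cleavage one perfect — within range.
Everything matches except the crystal system.

crystal system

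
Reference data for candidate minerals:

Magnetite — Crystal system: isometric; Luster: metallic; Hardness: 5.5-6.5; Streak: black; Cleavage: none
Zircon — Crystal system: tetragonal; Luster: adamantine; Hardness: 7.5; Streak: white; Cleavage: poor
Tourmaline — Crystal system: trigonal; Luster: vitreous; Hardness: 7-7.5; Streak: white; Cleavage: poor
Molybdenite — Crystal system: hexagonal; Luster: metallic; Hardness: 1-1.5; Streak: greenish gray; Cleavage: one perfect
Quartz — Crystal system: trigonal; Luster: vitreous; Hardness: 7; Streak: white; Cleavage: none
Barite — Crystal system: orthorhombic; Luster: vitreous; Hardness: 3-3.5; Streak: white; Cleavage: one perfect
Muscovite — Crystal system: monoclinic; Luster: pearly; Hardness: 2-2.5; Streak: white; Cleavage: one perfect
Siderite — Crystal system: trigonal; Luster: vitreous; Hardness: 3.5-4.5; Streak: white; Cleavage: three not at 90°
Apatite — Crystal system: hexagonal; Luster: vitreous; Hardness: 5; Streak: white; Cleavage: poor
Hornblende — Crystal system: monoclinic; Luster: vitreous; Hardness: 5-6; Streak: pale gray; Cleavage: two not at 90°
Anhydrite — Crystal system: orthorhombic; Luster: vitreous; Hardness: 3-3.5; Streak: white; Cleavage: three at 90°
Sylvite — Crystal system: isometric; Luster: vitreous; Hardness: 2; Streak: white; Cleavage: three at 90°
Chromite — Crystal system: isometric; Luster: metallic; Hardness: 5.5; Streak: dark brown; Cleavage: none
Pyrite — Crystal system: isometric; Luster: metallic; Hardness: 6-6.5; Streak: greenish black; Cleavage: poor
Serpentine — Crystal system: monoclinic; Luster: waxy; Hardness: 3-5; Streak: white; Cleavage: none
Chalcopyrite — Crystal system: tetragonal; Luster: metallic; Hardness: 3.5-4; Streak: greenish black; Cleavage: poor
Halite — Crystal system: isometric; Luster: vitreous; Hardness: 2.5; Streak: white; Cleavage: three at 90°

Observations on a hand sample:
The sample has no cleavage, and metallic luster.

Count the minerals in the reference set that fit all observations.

No cleavage — Magnetite, Quartz, Chromite, Serpentine remain.
Metallic luster rules out Quartz, Serpentine.
The minerals that satisfy all observations are Chromite, Magnetite.
That is 2 minerals.

2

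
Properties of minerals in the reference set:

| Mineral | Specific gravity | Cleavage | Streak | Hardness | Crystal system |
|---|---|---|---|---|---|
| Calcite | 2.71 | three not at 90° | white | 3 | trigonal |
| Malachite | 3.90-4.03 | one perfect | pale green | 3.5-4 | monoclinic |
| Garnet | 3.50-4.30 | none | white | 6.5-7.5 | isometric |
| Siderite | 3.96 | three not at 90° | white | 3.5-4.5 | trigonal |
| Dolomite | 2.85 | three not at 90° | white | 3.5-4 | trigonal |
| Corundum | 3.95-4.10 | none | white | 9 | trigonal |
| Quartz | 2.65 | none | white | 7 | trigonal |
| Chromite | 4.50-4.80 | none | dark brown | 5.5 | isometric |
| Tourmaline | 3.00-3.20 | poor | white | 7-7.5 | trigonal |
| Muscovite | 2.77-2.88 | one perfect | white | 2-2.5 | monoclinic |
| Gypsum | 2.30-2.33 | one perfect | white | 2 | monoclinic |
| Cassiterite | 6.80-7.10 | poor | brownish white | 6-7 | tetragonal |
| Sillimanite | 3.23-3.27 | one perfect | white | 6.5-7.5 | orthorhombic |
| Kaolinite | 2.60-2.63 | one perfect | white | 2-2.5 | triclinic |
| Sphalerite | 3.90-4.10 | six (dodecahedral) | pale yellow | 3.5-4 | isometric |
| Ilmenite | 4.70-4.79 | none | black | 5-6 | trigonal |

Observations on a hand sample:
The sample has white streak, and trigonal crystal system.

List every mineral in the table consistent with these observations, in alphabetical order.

White streak eliminates Malachite, Chromite, Cassiterite, Sphalerite, Ilmenite.
Trigonal crystal system rules out Garnet, Muscovite, Gypsum, Sillimanite, Kaolinite.
Consistent with every observation: Calcite, Corundum, Dolomite, Quartz, Siderite, Tourmaline.

Calcite, Corundum, Dolomite, Quartz, Siderite, Tourmaline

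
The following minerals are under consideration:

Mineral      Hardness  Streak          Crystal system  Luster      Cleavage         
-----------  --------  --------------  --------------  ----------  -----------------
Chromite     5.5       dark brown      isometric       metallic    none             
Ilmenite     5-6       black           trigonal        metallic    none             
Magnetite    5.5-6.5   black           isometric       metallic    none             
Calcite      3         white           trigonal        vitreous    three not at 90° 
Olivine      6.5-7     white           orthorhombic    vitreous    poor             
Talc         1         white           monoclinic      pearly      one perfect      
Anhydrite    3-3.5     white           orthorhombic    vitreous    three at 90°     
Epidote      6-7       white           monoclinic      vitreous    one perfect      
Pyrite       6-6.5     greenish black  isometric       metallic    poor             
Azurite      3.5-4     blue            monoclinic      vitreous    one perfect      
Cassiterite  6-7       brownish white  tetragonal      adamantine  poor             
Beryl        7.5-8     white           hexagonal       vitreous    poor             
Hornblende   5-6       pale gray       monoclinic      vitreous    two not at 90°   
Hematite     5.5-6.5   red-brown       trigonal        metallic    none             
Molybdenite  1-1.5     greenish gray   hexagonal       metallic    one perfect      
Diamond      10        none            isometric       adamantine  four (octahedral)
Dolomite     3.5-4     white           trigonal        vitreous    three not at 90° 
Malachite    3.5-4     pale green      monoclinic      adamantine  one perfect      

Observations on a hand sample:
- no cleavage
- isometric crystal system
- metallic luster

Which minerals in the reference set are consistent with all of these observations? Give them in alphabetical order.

Chromite, Magnetite

No cleavage — Chromite, Ilmenite, Magnetite, Hematite remain.
Isometric crystal system excludes Ilmenite, Hematite.
Metallic luster — all remaining candidates fit.
Consistent with every observation: Chromite, Magnetite.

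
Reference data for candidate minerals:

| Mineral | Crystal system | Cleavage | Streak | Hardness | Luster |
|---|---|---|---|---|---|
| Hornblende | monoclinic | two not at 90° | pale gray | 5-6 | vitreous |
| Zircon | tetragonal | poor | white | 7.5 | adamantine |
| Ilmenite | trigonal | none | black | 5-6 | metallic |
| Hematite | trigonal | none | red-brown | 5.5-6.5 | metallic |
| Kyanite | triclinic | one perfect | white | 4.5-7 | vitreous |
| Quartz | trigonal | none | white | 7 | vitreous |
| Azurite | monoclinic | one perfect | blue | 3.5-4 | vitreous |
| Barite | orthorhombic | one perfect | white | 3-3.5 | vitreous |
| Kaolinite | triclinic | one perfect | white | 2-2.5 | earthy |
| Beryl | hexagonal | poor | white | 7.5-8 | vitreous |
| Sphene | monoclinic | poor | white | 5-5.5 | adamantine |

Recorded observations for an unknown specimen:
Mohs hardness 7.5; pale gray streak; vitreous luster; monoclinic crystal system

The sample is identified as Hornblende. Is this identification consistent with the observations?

No

Mohs hardness 7.5 — Hornblende has hardness 5-6; a mismatch.
Pale gray streak — consistent with Hornblende (pale gray streak).
Vitreous luster — consistent with Hornblende (vitreous luster).
Monoclinic crystal system — consistent with Hornblende (monoclinic system).
Hardness alone is enough to reject Hornblende.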